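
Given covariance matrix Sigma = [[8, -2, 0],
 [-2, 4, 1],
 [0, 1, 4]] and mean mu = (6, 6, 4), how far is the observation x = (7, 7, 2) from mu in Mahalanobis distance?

Step 1 — centre the observation: (x - mu) = (1, 1, -2).

Step 2 — invert Sigma (cofactor / det for 3×3, or solve directly):
  Sigma^{-1} = [[0.1442, 0.0769, -0.0192],
 [0.0769, 0.3077, -0.0769],
 [-0.0192, -0.0769, 0.2692]].

Step 3 — form the quadratic (x - mu)^T · Sigma^{-1} · (x - mu):
  Sigma^{-1} · (x - mu) = (0.2596, 0.5385, -0.6346).
  (x - mu)^T · [Sigma^{-1} · (x - mu)] = (1)·(0.2596) + (1)·(0.5385) + (-2)·(-0.6346) = 2.0673.

Step 4 — take square root: d = √(2.0673) ≈ 1.4378.

d(x, mu) = √(2.0673) ≈ 1.4378


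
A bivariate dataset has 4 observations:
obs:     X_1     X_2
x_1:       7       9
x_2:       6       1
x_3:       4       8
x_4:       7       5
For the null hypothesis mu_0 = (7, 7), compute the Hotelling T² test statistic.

Step 1 — sample mean vector:
  mean(X_1) = (7 + 6 + 4 + 7) / 4 = 24/4 = 6
  mean(X_2) = (9 + 1 + 8 + 5) / 4 = 23/4 = 5.75
  x̄ = (6, 5.75),  deviation x̄ - mu_0 = (6, 5.75) - (7, 7) = (-1, -1.25).

Step 2 — sample covariance matrix, S[i,j] = (1/(n-1)) · Σ_k (x_{k,i} - mean_i) · (x_{k,j} - mean_j), divisor n-1 = 3:
  S[X_1,X_1] = ((1)·(1) + (0)·(0) + (-2)·(-2) + (1)·(1)) / 3 = 6/3 = 2
  S[X_1,X_2] = ((1)·(3.25) + (0)·(-4.75) + (-2)·(2.25) + (1)·(-0.75)) / 3 = -2/3 = -0.6667
  S[X_2,X_2] = ((3.25)·(3.25) + (-4.75)·(-4.75) + (2.25)·(2.25) + (-0.75)·(-0.75)) / 3 = 38.75/3 = 12.9167
  S = [[2, -0.6667],
 [-0.6667, 12.9167]].

Step 3 — invert S. det(S) = 2·12.9167 - (-0.6667)² = 25.3889.
  S^{-1} = (1/det) · [[d, -b], [-b, a]] = [[0.5088, 0.0263],
 [0.0263, 0.0788]].

Step 4 — quadratic form (x̄ - mu_0)^T · S^{-1} · (x̄ - mu_0):
  S^{-1} · (x̄ - mu_0) = (-0.5416, -0.1247),
  (x̄ - mu_0)^T · [...] = (-1)·(-0.5416) + (-1.25)·(-0.1247) = 0.6975.

Step 5 — scale by n: T² = 4 · 0.6975 = 2.7899.

T² ≈ 2.7899


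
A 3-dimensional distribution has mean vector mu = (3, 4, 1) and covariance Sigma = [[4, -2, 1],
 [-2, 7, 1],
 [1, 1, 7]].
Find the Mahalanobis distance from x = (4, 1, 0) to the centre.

Step 1 — centre the observation: (x - mu) = (1, -3, -1).

Step 2 — invert Sigma (cofactor / det for 3×3, or solve directly):
  Sigma^{-1} = [[0.3137, 0.098, -0.0588],
 [0.098, 0.1765, -0.0392],
 [-0.0588, -0.0392, 0.1569]].

Step 3 — form the quadratic (x - mu)^T · Sigma^{-1} · (x - mu):
  Sigma^{-1} · (x - mu) = (0.0784, -0.3922, -0.098).
  (x - mu)^T · [Sigma^{-1} · (x - mu)] = (1)·(0.0784) + (-3)·(-0.3922) + (-1)·(-0.098) = 1.3529.

Step 4 — take square root: d = √(1.3529) ≈ 1.1632.

d(x, mu) = √(1.3529) ≈ 1.1632


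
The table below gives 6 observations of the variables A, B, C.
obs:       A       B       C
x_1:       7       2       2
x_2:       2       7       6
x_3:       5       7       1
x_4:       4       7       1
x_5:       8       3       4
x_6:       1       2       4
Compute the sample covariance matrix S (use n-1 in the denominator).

Step 1 — column means:
  mean(A) = (7 + 2 + 5 + 4 + 8 + 1) / 6 = 27/6 = 4.5
  mean(B) = (2 + 7 + 7 + 7 + 3 + 2) / 6 = 28/6 = 4.6667
  mean(C) = (2 + 6 + 1 + 1 + 4 + 4) / 6 = 18/6 = 3

Step 2 — sample covariance S[i,j] = (1/(n-1)) · Σ_k (x_{k,i} - mean_i) · (x_{k,j} - mean_j), with n-1 = 5.
  S[A,A] = ((2.5)·(2.5) + (-2.5)·(-2.5) + (0.5)·(0.5) + (-0.5)·(-0.5) + (3.5)·(3.5) + (-3.5)·(-3.5)) / 5 = 37.5/5 = 7.5
  S[A,B] = ((2.5)·(-2.6667) + (-2.5)·(2.3333) + (0.5)·(2.3333) + (-0.5)·(2.3333) + (3.5)·(-1.6667) + (-3.5)·(-2.6667)) / 5 = -9/5 = -1.8
  S[A,C] = ((2.5)·(-1) + (-2.5)·(3) + (0.5)·(-2) + (-0.5)·(-2) + (3.5)·(1) + (-3.5)·(1)) / 5 = -10/5 = -2
  S[B,B] = ((-2.6667)·(-2.6667) + (2.3333)·(2.3333) + (2.3333)·(2.3333) + (2.3333)·(2.3333) + (-1.6667)·(-1.6667) + (-2.6667)·(-2.6667)) / 5 = 33.3333/5 = 6.6667
  S[B,C] = ((-2.6667)·(-1) + (2.3333)·(3) + (2.3333)·(-2) + (2.3333)·(-2) + (-1.6667)·(1) + (-2.6667)·(1)) / 5 = -4/5 = -0.8
  S[C,C] = ((-1)·(-1) + (3)·(3) + (-2)·(-2) + (-2)·(-2) + (1)·(1) + (1)·(1)) / 5 = 20/5 = 4

S is symmetric (S[j,i] = S[i,j]). Assembling:

S = [[7.5, -1.8, -2],
 [-1.8, 6.6667, -0.8],
 [-2, -0.8, 4]]


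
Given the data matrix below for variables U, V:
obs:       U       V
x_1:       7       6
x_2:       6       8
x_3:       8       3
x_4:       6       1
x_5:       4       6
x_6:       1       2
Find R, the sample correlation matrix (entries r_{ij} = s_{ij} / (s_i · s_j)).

Step 1 — column means:
  mean(U) = (7 + 6 + 8 + 6 + 4 + 1) / 6 = 32/6 = 5.3333
  mean(V) = (6 + 8 + 3 + 1 + 6 + 2) / 6 = 26/6 = 4.3333

Step 2 — sample variances and covariances s[i,j] = (1/(n-1)) · Σ_k (x_{k,i} - mean_i) · (x_{k,j} - mean_j), with n-1 = 5:
  s[U,U] = ((1.6667)·(1.6667) + (0.6667)·(0.6667) + (2.6667)·(2.6667) + (0.6667)·(0.6667) + (-1.3333)·(-1.3333) + (-4.3333)·(-4.3333)) / 5 = 31.3333/5 = 6.2667
  s[U,V] = ((1.6667)·(1.6667) + (0.6667)·(3.6667) + (2.6667)·(-1.3333) + (0.6667)·(-3.3333) + (-1.3333)·(1.6667) + (-4.3333)·(-2.3333)) / 5 = 7.3333/5 = 1.4667
  s[V,V] = ((1.6667)·(1.6667) + (3.6667)·(3.6667) + (-1.3333)·(-1.3333) + (-3.3333)·(-3.3333) + (1.6667)·(1.6667) + (-2.3333)·(-2.3333)) / 5 = 37.3333/5 = 7.4667
  Sample standard deviations s_i = √(s[i,i]):
  s(U) = √(6.2667) = 2.5033
  s(V) = √(7.4667) = 2.7325

Step 3 — r_{ij} = s_{ij} / (s_i · s_j):
  r[U,U] = 1 (diagonal).
  r[U,V] = 1.4667 / (2.5033 · 2.7325) = 1.4667 / 6.8404 = 0.2144
  r[V,V] = 1 (diagonal).

R is symmetric with unit diagonal. Assembling:

R = [[1, 0.2144],
 [0.2144, 1]]


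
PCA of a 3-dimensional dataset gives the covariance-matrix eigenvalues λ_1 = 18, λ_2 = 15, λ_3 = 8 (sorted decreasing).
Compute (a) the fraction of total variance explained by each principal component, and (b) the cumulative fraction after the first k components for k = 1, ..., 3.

Step 1 — total variance = trace(Sigma) = Σ λ_i = 18 + 15 + 8 = 41.

Step 2 — fraction explained by component i = λ_i / Σ λ:
  PC1: 18/41 = 0.439
  PC2: 15/41 = 0.3659
  PC3: 8/41 = 0.1951

Step 3 — cumulative fraction after k components = (λ_1 + ... + λ_k) / Σ λ:
  k = 1: 18/41 = 0.439
  k = 2: (18 + 15)/41 = 33/41 = 0.8049
  k = 3: (18 + 15 + 8)/41 = 41/41 = 1

Summary (fraction, with percent):

explained: PC1 0.439 (43.9%), PC2 0.3659 (36.59%), PC3 0.1951 (19.51%);  cumulative: 0.439, 0.8049, 1


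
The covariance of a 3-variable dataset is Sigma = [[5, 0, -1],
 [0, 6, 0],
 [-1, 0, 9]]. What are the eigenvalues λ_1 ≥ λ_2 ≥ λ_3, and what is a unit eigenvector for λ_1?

Step 1 — characteristic polynomial p(λ) = det(λI - Sigma) = λ³ - tr·λ² + c_1·λ - det, where tr = trace, c_1 = sum of the principal 2×2 minors, det = det(Sigma):
  tr = 5 + 6 + 9 = 20,
  c_1 = (5·6 - (0)²) + (5·9 - (-1)²) + (6·9 - (0)²) = 30 + 44 + 54 = 128,
  det = 5·(6·9 - (0)²) - (0)·((0)·9 - (0)·(-1)) + (-1)·((0)·(0) - 6·(-1)) = 5·(54) - (0)·(0) + (-1)·(6) = 264.
  So p(λ) = λ³ - 20λ² + 128λ - 264.
Step 2 — look for an integer root (rational root theorem: any rational root is an integer divisor of 264). Testing λ = 6:
  p(6) = 216 - 720 + 768 - 264 = 0  ✓
  Dividing out (λ - 6): p(λ) = (λ - 6)(λ² - 14λ + 44).
Step 3 — remaining eigenvalues from the quadratic λ² - 14λ + 44 = 0:
  Δ = 14² - 4·44 = 196 - 176 = 20,  λ = (14 ± √20)/2 = (14 ± 4.4721)/2 ≈ 9.2361 or 4.7639.
  Sorted: λ_1 = 9.2361,  λ_2 = 6,  λ_3 = 4.7639  (check: sum = 20 = tr ✓).

Step 4 — unit eigenvector for λ_1 ≈ 9.2361: v spans the null space of (Sigma - λ_1 I), whose rows are
  r_1 = (-4.2361, 0, -1),  r_2 = (0, -3.2361, 0),  r_3 = (-1, 0, -0.2361).
  v is orthogonal to every row, so take v ∝ r_1 × r_2 = ((0)·(0) - (-1)·(-3.2361), (-1)·(0) - (-4.2361)·(0), (-4.2361)·(-3.2361) - (0)·(0)) ≈ (-3.2361, 0, 13.7082).
  Rescale (multiply by -1 so the first nonzero entry is positive): u = (3.2361, 0, -13.7082).
  ||u|| = √((3.2361)² + (0)² + (-13.7082)²) = √(198.387) ≈ 14.085,  v_1 = u/||u|| ≈ (0.2298, 0, -0.9732) (||v_1|| = 1).

λ_1 = 9.2361,  λ_2 = 6,  λ_3 = 4.7639;  v_1 ≈ (0.2298, 0, -0.9732)


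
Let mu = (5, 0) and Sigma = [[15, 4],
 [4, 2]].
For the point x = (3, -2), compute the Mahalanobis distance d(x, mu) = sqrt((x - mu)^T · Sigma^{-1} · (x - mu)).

Step 1 — centre the observation: (x - mu) = (-2, -2).

Step 2 — invert Sigma. det(Sigma) = 15·2 - (4)² = 14.
  Sigma^{-1} = (1/det) · [[d, -b], [-b, a]] = [[0.1429, -0.2857],
 [-0.2857, 1.0714]].

Step 3 — form the quadratic (x - mu)^T · Sigma^{-1} · (x - mu):
  Sigma^{-1} · (x - mu) = (0.2857, -1.5714).
  (x - mu)^T · [Sigma^{-1} · (x - mu)] = (-2)·(0.2857) + (-2)·(-1.5714) = 2.5714.

Step 4 — take square root: d = √(2.5714) ≈ 1.6036.

d(x, mu) = √(2.5714) ≈ 1.6036


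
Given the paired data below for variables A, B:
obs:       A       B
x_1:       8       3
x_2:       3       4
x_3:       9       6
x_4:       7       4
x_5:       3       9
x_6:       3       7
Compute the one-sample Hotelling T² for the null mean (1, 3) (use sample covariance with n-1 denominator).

Step 1 — sample mean vector:
  mean(A) = (8 + 3 + 9 + 7 + 3 + 3) / 6 = 33/6 = 5.5
  mean(B) = (3 + 4 + 6 + 4 + 9 + 7) / 6 = 33/6 = 5.5
  x̄ = (5.5, 5.5),  deviation x̄ - mu_0 = (5.5, 5.5) - (1, 3) = (4.5, 2.5).

Step 2 — sample covariance matrix, S[i,j] = (1/(n-1)) · Σ_k (x_{k,i} - mean_i) · (x_{k,j} - mean_j), divisor n-1 = 5:
  S[A,A] = ((2.5)·(2.5) + (-2.5)·(-2.5) + (3.5)·(3.5) + (1.5)·(1.5) + (-2.5)·(-2.5) + (-2.5)·(-2.5)) / 5 = 39.5/5 = 7.9
  S[A,B] = ((2.5)·(-2.5) + (-2.5)·(-1.5) + (3.5)·(0.5) + (1.5)·(-1.5) + (-2.5)·(3.5) + (-2.5)·(1.5)) / 5 = -15.5/5 = -3.1
  S[B,B] = ((-2.5)·(-2.5) + (-1.5)·(-1.5) + (0.5)·(0.5) + (-1.5)·(-1.5) + (3.5)·(3.5) + (1.5)·(1.5)) / 5 = 25.5/5 = 5.1
  S = [[7.9, -3.1],
 [-3.1, 5.1]].

Step 3 — invert S. det(S) = 7.9·5.1 - (-3.1)² = 30.68.
  S^{-1} = (1/det) · [[d, -b], [-b, a]] = [[0.1662, 0.101],
 [0.101, 0.2575]].

Step 4 — quadratic form (x̄ - mu_0)^T · S^{-1} · (x̄ - mu_0):
  S^{-1} · (x̄ - mu_0) = (1.0007, 1.0984),
  (x̄ - mu_0)^T · [...] = (4.5)·(1.0007) + (2.5)·(1.0984) = 7.249.

Step 5 — scale by n: T² = 6 · 7.249 = 43.4941.

T² ≈ 43.4941


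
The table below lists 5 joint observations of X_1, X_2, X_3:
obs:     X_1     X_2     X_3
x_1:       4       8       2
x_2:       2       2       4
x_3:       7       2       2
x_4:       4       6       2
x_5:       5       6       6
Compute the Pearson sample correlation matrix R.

Step 1 — column means:
  mean(X_1) = (4 + 2 + 7 + 4 + 5) / 5 = 22/5 = 4.4
  mean(X_2) = (8 + 2 + 2 + 6 + 6) / 5 = 24/5 = 4.8
  mean(X_3) = (2 + 4 + 2 + 2 + 6) / 5 = 16/5 = 3.2

Step 2 — sample variances and covariances s[i,j] = (1/(n-1)) · Σ_k (x_{k,i} - mean_i) · (x_{k,j} - mean_j), with n-1 = 4:
  s[X_1,X_1] = ((-0.4)·(-0.4) + (-2.4)·(-2.4) + (2.6)·(2.6) + (-0.4)·(-0.4) + (0.6)·(0.6)) / 4 = 13.2/4 = 3.3
  s[X_1,X_2] = ((-0.4)·(3.2) + (-2.4)·(-2.8) + (2.6)·(-2.8) + (-0.4)·(1.2) + (0.6)·(1.2)) / 4 = -1.6/4 = -0.4
  s[X_1,X_3] = ((-0.4)·(-1.2) + (-2.4)·(0.8) + (2.6)·(-1.2) + (-0.4)·(-1.2) + (0.6)·(2.8)) / 4 = -2.4/4 = -0.6
  s[X_2,X_2] = ((3.2)·(3.2) + (-2.8)·(-2.8) + (-2.8)·(-2.8) + (1.2)·(1.2) + (1.2)·(1.2)) / 4 = 28.8/4 = 7.2
  s[X_2,X_3] = ((3.2)·(-1.2) + (-2.8)·(0.8) + (-2.8)·(-1.2) + (1.2)·(-1.2) + (1.2)·(2.8)) / 4 = -0.8/4 = -0.2
  s[X_3,X_3] = ((-1.2)·(-1.2) + (0.8)·(0.8) + (-1.2)·(-1.2) + (-1.2)·(-1.2) + (2.8)·(2.8)) / 4 = 12.8/4 = 3.2
  Sample standard deviations s_i = √(s[i,i]):
  s(X_1) = √(3.3) = 1.8166
  s(X_2) = √(7.2) = 2.6833
  s(X_3) = √(3.2) = 1.7889

Step 3 — r_{ij} = s_{ij} / (s_i · s_j):
  r[X_1,X_1] = 1 (diagonal).
  r[X_1,X_2] = -0.4 / (1.8166 · 2.6833) = -0.4 / 4.8744 = -0.0821
  r[X_1,X_3] = -0.6 / (1.8166 · 1.7889) = -0.6 / 3.2496 = -0.1846
  r[X_2,X_2] = 1 (diagonal).
  r[X_2,X_3] = -0.2 / (2.6833 · 1.7889) = -0.2 / 4.8 = -0.0417
  r[X_3,X_3] = 1 (diagonal).

R is symmetric with unit diagonal. Assembling:

R = [[1, -0.0821, -0.1846],
 [-0.0821, 1, -0.0417],
 [-0.1846, -0.0417, 1]]


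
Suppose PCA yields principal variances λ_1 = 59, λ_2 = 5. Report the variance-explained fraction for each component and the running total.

Step 1 — total variance = trace(Sigma) = Σ λ_i = 59 + 5 = 64.

Step 2 — fraction explained by component i = λ_i / Σ λ:
  PC1: 59/64 = 0.9219
  PC2: 5/64 = 0.0781

Step 3 — cumulative fraction after k components = (λ_1 + ... + λ_k) / Σ λ:
  k = 1: 59/64 = 0.9219
  k = 2: (59 + 5)/64 = 64/64 = 1

Summary (fraction, with percent):

explained: PC1 0.9219 (92.19%), PC2 0.0781 (7.81%);  cumulative: 0.9219, 1


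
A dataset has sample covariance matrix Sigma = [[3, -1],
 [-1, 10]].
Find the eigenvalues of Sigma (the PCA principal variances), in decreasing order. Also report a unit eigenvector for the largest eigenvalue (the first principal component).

Step 1 — characteristic polynomial of 2×2 Sigma:
  det(Sigma - λI) = λ² - trace · λ + det = 0.
  trace = 3 + 10 = 13, det = 3·10 - (-1)² = 29.
Step 2 — discriminant:
  Δ = trace² - 4·det = 169 - 116 = 53.
Step 3 — eigenvalues:
  λ = (trace ± √Δ)/2 = (13 ± 7.2801)/2,
  λ_1 = 10.1401,  λ_2 = 2.8599.

Step 4 — unit eigenvector for λ_1: solve (Sigma - λ_1 I)v = 0. First row:
  (3 - 10.1401)·v_x + (-1)·v_y = 0, i.e. (-7.1401)·v_x + (-1)·v_y = 0,
  so v ∝ (b, λ_1 - a) = (-1, 7.1401); multiply by -1 so the first entry is positive: u = (1, -7.1401).
  ||u|| = √((1)² + (-7.1401)²) = √(51.9804) ≈ 7.2097,
  v_1 = u/||u|| ≈ (0.1387, -0.9903) (||v_1|| = 1).

λ_1 = 10.1401,  λ_2 = 2.8599;  v_1 ≈ (0.1387, -0.9903)


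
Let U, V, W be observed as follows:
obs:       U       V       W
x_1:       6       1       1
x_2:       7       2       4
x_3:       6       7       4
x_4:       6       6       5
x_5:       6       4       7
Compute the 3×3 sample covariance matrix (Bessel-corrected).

Step 1 — column means:
  mean(U) = (6 + 7 + 6 + 6 + 6) / 5 = 31/5 = 6.2
  mean(V) = (1 + 2 + 7 + 6 + 4) / 5 = 20/5 = 4
  mean(W) = (1 + 4 + 4 + 5 + 7) / 5 = 21/5 = 4.2

Step 2 — sample covariance S[i,j] = (1/(n-1)) · Σ_k (x_{k,i} - mean_i) · (x_{k,j} - mean_j), with n-1 = 4.
  S[U,U] = ((-0.2)·(-0.2) + (0.8)·(0.8) + (-0.2)·(-0.2) + (-0.2)·(-0.2) + (-0.2)·(-0.2)) / 4 = 0.8/4 = 0.2
  S[U,V] = ((-0.2)·(-3) + (0.8)·(-2) + (-0.2)·(3) + (-0.2)·(2) + (-0.2)·(0)) / 4 = -2/4 = -0.5
  S[U,W] = ((-0.2)·(-3.2) + (0.8)·(-0.2) + (-0.2)·(-0.2) + (-0.2)·(0.8) + (-0.2)·(2.8)) / 4 = -0.2/4 = -0.05
  S[V,V] = ((-3)·(-3) + (-2)·(-2) + (3)·(3) + (2)·(2) + (0)·(0)) / 4 = 26/4 = 6.5
  S[V,W] = ((-3)·(-3.2) + (-2)·(-0.2) + (3)·(-0.2) + (2)·(0.8) + (0)·(2.8)) / 4 = 11/4 = 2.75
  S[W,W] = ((-3.2)·(-3.2) + (-0.2)·(-0.2) + (-0.2)·(-0.2) + (0.8)·(0.8) + (2.8)·(2.8)) / 4 = 18.8/4 = 4.7

S is symmetric (S[j,i] = S[i,j]). Assembling:

S = [[0.2, -0.5, -0.05],
 [-0.5, 6.5, 2.75],
 [-0.05, 2.75, 4.7]]


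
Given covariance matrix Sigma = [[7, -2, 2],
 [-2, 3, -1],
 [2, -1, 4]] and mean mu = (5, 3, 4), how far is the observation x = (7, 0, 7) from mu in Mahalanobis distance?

Step 1 — centre the observation: (x - mu) = (2, -3, 3).

Step 2 — invert Sigma (cofactor / det for 3×3, or solve directly):
  Sigma^{-1} = [[0.193, 0.1053, -0.0702],
 [0.1053, 0.4211, 0.0526],
 [-0.0702, 0.0526, 0.2982]].

Step 3 — form the quadratic (x - mu)^T · Sigma^{-1} · (x - mu):
  Sigma^{-1} · (x - mu) = (-0.1404, -0.8947, 0.5965).
  (x - mu)^T · [Sigma^{-1} · (x - mu)] = (2)·(-0.1404) + (-3)·(-0.8947) + (3)·(0.5965) = 4.193.

Step 4 — take square root: d = √(4.193) ≈ 2.0477.

d(x, mu) = √(4.193) ≈ 2.0477


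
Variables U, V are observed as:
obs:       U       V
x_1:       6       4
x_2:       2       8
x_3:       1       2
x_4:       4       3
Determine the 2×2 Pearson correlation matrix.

Step 1 — column means:
  mean(U) = (6 + 2 + 1 + 4) / 4 = 13/4 = 3.25
  mean(V) = (4 + 8 + 2 + 3) / 4 = 17/4 = 4.25

Step 2 — sample variances and covariances s[i,j] = (1/(n-1)) · Σ_k (x_{k,i} - mean_i) · (x_{k,j} - mean_j), with n-1 = 3:
  s[U,U] = ((2.75)·(2.75) + (-1.25)·(-1.25) + (-2.25)·(-2.25) + (0.75)·(0.75)) / 3 = 14.75/3 = 4.9167
  s[U,V] = ((2.75)·(-0.25) + (-1.25)·(3.75) + (-2.25)·(-2.25) + (0.75)·(-1.25)) / 3 = -1.25/3 = -0.4167
  s[V,V] = ((-0.25)·(-0.25) + (3.75)·(3.75) + (-2.25)·(-2.25) + (-1.25)·(-1.25)) / 3 = 20.75/3 = 6.9167
  Sample standard deviations s_i = √(s[i,i]):
  s(U) = √(4.9167) = 2.2174
  s(V) = √(6.9167) = 2.63

Step 3 — r_{ij} = s_{ij} / (s_i · s_j):
  r[U,U] = 1 (diagonal).
  r[U,V] = -0.4167 / (2.2174 · 2.63) = -0.4167 / 5.8315 = -0.0715
  r[V,V] = 1 (diagonal).

R is symmetric with unit diagonal. Assembling:

R = [[1, -0.0715],
 [-0.0715, 1]]


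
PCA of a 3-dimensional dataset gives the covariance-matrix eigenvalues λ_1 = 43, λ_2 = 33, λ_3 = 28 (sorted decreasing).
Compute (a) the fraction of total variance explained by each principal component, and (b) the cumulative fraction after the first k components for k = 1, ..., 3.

Step 1 — total variance = trace(Sigma) = Σ λ_i = 43 + 33 + 28 = 104.

Step 2 — fraction explained by component i = λ_i / Σ λ:
  PC1: 43/104 = 0.4135
  PC2: 33/104 = 0.3173
  PC3: 28/104 = 0.2692

Step 3 — cumulative fraction after k components = (λ_1 + ... + λ_k) / Σ λ:
  k = 1: 43/104 = 0.4135
  k = 2: (43 + 33)/104 = 76/104 = 0.7308
  k = 3: (43 + 33 + 28)/104 = 104/104 = 1

Summary (fraction, with percent):

explained: PC1 0.4135 (41.35%), PC2 0.3173 (31.73%), PC3 0.2692 (26.92%);  cumulative: 0.4135, 0.7308, 1


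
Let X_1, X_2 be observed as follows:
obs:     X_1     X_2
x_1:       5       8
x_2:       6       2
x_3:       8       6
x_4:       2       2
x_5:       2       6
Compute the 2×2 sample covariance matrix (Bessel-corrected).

Step 1 — column means:
  mean(X_1) = (5 + 6 + 8 + 2 + 2) / 5 = 23/5 = 4.6
  mean(X_2) = (8 + 2 + 6 + 2 + 6) / 5 = 24/5 = 4.8

Step 2 — sample covariance S[i,j] = (1/(n-1)) · Σ_k (x_{k,i} - mean_i) · (x_{k,j} - mean_j), with n-1 = 4.
  S[X_1,X_1] = ((0.4)·(0.4) + (1.4)·(1.4) + (3.4)·(3.4) + (-2.6)·(-2.6) + (-2.6)·(-2.6)) / 4 = 27.2/4 = 6.8
  S[X_1,X_2] = ((0.4)·(3.2) + (1.4)·(-2.8) + (3.4)·(1.2) + (-2.6)·(-2.8) + (-2.6)·(1.2)) / 4 = 5.6/4 = 1.4
  S[X_2,X_2] = ((3.2)·(3.2) + (-2.8)·(-2.8) + (1.2)·(1.2) + (-2.8)·(-2.8) + (1.2)·(1.2)) / 4 = 28.8/4 = 7.2

S is symmetric (S[j,i] = S[i,j]). Assembling:

S = [[6.8, 1.4],
 [1.4, 7.2]]


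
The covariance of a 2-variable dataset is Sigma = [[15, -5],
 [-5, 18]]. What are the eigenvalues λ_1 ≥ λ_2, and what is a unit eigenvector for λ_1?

Step 1 — characteristic polynomial of 2×2 Sigma:
  det(Sigma - λI) = λ² - trace · λ + det = 0.
  trace = 15 + 18 = 33, det = 15·18 - (-5)² = 245.
Step 2 — discriminant:
  Δ = trace² - 4·det = 1089 - 980 = 109.
Step 3 — eigenvalues:
  λ = (trace ± √Δ)/2 = (33 ± 10.4403)/2,
  λ_1 = 21.7202,  λ_2 = 11.2798.

Step 4 — unit eigenvector for λ_1: solve (Sigma - λ_1 I)v = 0. First row:
  (15 - 21.7202)·v_x + (-5)·v_y = 0, i.e. (-6.7202)·v_x + (-5)·v_y = 0,
  so v ∝ (b, λ_1 - a) = (-5, 6.7202); multiply by -1 so the first entry is positive: u = (5, -6.7202).
  ||u|| = √((5)² + (-6.7202)²) = √(70.1605) ≈ 8.3762,
  v_1 = u/||u|| ≈ (0.5969, -0.8023) (||v_1|| = 1).

λ_1 = 21.7202,  λ_2 = 11.2798;  v_1 ≈ (0.5969, -0.8023)


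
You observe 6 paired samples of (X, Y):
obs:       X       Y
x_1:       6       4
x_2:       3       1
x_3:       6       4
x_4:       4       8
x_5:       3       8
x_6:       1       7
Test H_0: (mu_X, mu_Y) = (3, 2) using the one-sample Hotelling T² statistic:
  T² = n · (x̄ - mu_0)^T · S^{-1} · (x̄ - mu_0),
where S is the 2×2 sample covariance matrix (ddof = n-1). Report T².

Step 1 — sample mean vector:
  mean(X) = (6 + 3 + 6 + 4 + 3 + 1) / 6 = 23/6 = 3.8333
  mean(Y) = (4 + 1 + 4 + 8 + 8 + 7) / 6 = 32/6 = 5.3333
  x̄ = (3.8333, 5.3333),  deviation x̄ - mu_0 = (3.8333, 5.3333) - (3, 2) = (0.8333, 3.3333).

Step 2 — sample covariance matrix, S[i,j] = (1/(n-1)) · Σ_k (x_{k,i} - mean_i) · (x_{k,j} - mean_j), divisor n-1 = 5:
  S[X,X] = ((2.1667)·(2.1667) + (-0.8333)·(-0.8333) + (2.1667)·(2.1667) + (0.1667)·(0.1667) + (-0.8333)·(-0.8333) + (-2.8333)·(-2.8333)) / 5 = 18.8333/5 = 3.7667
  S[X,Y] = ((2.1667)·(-1.3333) + (-0.8333)·(-4.3333) + (2.1667)·(-1.3333) + (0.1667)·(2.6667) + (-0.8333)·(2.6667) + (-2.8333)·(1.6667)) / 5 = -8.6667/5 = -1.7333
  S[Y,Y] = ((-1.3333)·(-1.3333) + (-4.3333)·(-4.3333) + (-1.3333)·(-1.3333) + (2.6667)·(2.6667) + (2.6667)·(2.6667) + (1.6667)·(1.6667)) / 5 = 39.3333/5 = 7.8667
  S = [[3.7667, -1.7333],
 [-1.7333, 7.8667]].

Step 3 — invert S. det(S) = 3.7667·7.8667 - (-1.7333)² = 26.6267.
  S^{-1} = (1/det) · [[d, -b], [-b, a]] = [[0.2954, 0.0651],
 [0.0651, 0.1415]].

Step 4 — quadratic form (x̄ - mu_0)^T · S^{-1} · (x̄ - mu_0):
  S^{-1} · (x̄ - mu_0) = (0.4632, 0.5258),
  (x̄ - mu_0)^T · [...] = (0.8333)·(0.4632) + (3.3333)·(0.5258) = 2.1386.

Step 5 — scale by n: T² = 6 · 2.1386 = 12.8317.

T² ≈ 12.8317


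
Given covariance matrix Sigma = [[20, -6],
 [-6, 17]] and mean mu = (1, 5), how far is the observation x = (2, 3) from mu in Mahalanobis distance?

Step 1 — centre the observation: (x - mu) = (1, -2).

Step 2 — invert Sigma. det(Sigma) = 20·17 - (-6)² = 304.
  Sigma^{-1} = (1/det) · [[d, -b], [-b, a]] = [[0.0559, 0.0197],
 [0.0197, 0.0658]].

Step 3 — form the quadratic (x - mu)^T · Sigma^{-1} · (x - mu):
  Sigma^{-1} · (x - mu) = (0.0164, -0.1118).
  (x - mu)^T · [Sigma^{-1} · (x - mu)] = (1)·(0.0164) + (-2)·(-0.1118) = 0.2401.

Step 4 — take square root: d = √(0.2401) ≈ 0.49.

d(x, mu) = √(0.2401) ≈ 0.49


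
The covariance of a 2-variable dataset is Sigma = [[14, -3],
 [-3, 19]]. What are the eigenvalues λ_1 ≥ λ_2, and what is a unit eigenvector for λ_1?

Step 1 — characteristic polynomial of 2×2 Sigma:
  det(Sigma - λI) = λ² - trace · λ + det = 0.
  trace = 14 + 19 = 33, det = 14·19 - (-3)² = 257.
Step 2 — discriminant:
  Δ = trace² - 4·det = 1089 - 1028 = 61.
Step 3 — eigenvalues:
  λ = (trace ± √Δ)/2 = (33 ± 7.8102)/2,
  λ_1 = 20.4051,  λ_2 = 12.5949.

Step 4 — unit eigenvector for λ_1: solve (Sigma - λ_1 I)v = 0. First row:
  (14 - 20.4051)·v_x + (-3)·v_y = 0, i.e. (-6.4051)·v_x + (-3)·v_y = 0,
  so v ∝ (b, λ_1 - a) = (-3, 6.4051); multiply by -1 so the first entry is positive: u = (3, -6.4051).
  ||u|| = √((3)² + (-6.4051)²) = √(50.0256) ≈ 7.0729,
  v_1 = u/||u|| ≈ (0.4242, -0.9056) (||v_1|| = 1).

λ_1 = 20.4051,  λ_2 = 12.5949;  v_1 ≈ (0.4242, -0.9056)


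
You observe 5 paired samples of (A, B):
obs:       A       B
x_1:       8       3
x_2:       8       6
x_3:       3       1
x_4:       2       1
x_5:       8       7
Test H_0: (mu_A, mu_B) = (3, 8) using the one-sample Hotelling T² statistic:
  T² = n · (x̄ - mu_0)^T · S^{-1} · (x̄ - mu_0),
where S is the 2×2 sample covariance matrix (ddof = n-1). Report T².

Step 1 — sample mean vector:
  mean(A) = (8 + 8 + 3 + 2 + 8) / 5 = 29/5 = 5.8
  mean(B) = (3 + 6 + 1 + 1 + 7) / 5 = 18/5 = 3.6
  x̄ = (5.8, 3.6),  deviation x̄ - mu_0 = (5.8, 3.6) - (3, 8) = (2.8, -4.4).

Step 2 — sample covariance matrix, S[i,j] = (1/(n-1)) · Σ_k (x_{k,i} - mean_i) · (x_{k,j} - mean_j), divisor n-1 = 4:
  S[A,A] = ((2.2)·(2.2) + (2.2)·(2.2) + (-2.8)·(-2.8) + (-3.8)·(-3.8) + (2.2)·(2.2)) / 4 = 36.8/4 = 9.2
  S[A,B] = ((2.2)·(-0.6) + (2.2)·(2.4) + (-2.8)·(-2.6) + (-3.8)·(-2.6) + (2.2)·(3.4)) / 4 = 28.6/4 = 7.15
  S[B,B] = ((-0.6)·(-0.6) + (2.4)·(2.4) + (-2.6)·(-2.6) + (-2.6)·(-2.6) + (3.4)·(3.4)) / 4 = 31.2/4 = 7.8
  S = [[9.2, 7.15],
 [7.15, 7.8]].

Step 3 — invert S. det(S) = 9.2·7.8 - (7.15)² = 20.6375.
  S^{-1} = (1/det) · [[d, -b], [-b, a]] = [[0.378, -0.3465],
 [-0.3465, 0.4458]].

Step 4 — quadratic form (x̄ - mu_0)^T · S^{-1} · (x̄ - mu_0):
  S^{-1} · (x̄ - mu_0) = (2.5827, -2.9316),
  (x̄ - mu_0)^T · [...] = (2.8)·(2.5827) + (-4.4)·(-2.9316) = 20.1303.

Step 5 — scale by n: T² = 5 · 20.1303 = 100.6517.

T² ≈ 100.6517


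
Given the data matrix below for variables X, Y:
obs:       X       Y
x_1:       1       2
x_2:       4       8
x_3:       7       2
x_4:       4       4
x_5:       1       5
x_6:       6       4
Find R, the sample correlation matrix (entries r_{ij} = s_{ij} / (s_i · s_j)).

Step 1 — column means:
  mean(X) = (1 + 4 + 7 + 4 + 1 + 6) / 6 = 23/6 = 3.8333
  mean(Y) = (2 + 8 + 2 + 4 + 5 + 4) / 6 = 25/6 = 4.1667

Step 2 — sample variances and covariances s[i,j] = (1/(n-1)) · Σ_k (x_{k,i} - mean_i) · (x_{k,j} - mean_j), with n-1 = 5:
  s[X,X] = ((-2.8333)·(-2.8333) + (0.1667)·(0.1667) + (3.1667)·(3.1667) + (0.1667)·(0.1667) + (-2.8333)·(-2.8333) + (2.1667)·(2.1667)) / 5 = 30.8333/5 = 6.1667
  s[X,Y] = ((-2.8333)·(-2.1667) + (0.1667)·(3.8333) + (3.1667)·(-2.1667) + (0.1667)·(-0.1667) + (-2.8333)·(0.8333) + (2.1667)·(-0.1667)) / 5 = -2.8333/5 = -0.5667
  s[Y,Y] = ((-2.1667)·(-2.1667) + (3.8333)·(3.8333) + (-2.1667)·(-2.1667) + (-0.1667)·(-0.1667) + (0.8333)·(0.8333) + (-0.1667)·(-0.1667)) / 5 = 24.8333/5 = 4.9667
  Sample standard deviations s_i = √(s[i,i]):
  s(X) = √(6.1667) = 2.4833
  s(Y) = √(4.9667) = 2.2286

Step 3 — r_{ij} = s_{ij} / (s_i · s_j):
  r[X,X] = 1 (diagonal).
  r[X,Y] = -0.5667 / (2.4833 · 2.2286) = -0.5667 / 5.5342 = -0.1024
  r[Y,Y] = 1 (diagonal).

R is symmetric with unit diagonal. Assembling:

R = [[1, -0.1024],
 [-0.1024, 1]]


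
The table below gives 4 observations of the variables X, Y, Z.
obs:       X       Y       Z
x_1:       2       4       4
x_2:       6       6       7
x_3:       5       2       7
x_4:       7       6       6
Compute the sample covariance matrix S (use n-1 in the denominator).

Step 1 — column means:
  mean(X) = (2 + 6 + 5 + 7) / 4 = 20/4 = 5
  mean(Y) = (4 + 6 + 2 + 6) / 4 = 18/4 = 4.5
  mean(Z) = (4 + 7 + 7 + 6) / 4 = 24/4 = 6

Step 2 — sample covariance S[i,j] = (1/(n-1)) · Σ_k (x_{k,i} - mean_i) · (x_{k,j} - mean_j), with n-1 = 3.
  S[X,X] = ((-3)·(-3) + (1)·(1) + (0)·(0) + (2)·(2)) / 3 = 14/3 = 4.6667
  S[X,Y] = ((-3)·(-0.5) + (1)·(1.5) + (0)·(-2.5) + (2)·(1.5)) / 3 = 6/3 = 2
  S[X,Z] = ((-3)·(-2) + (1)·(1) + (0)·(1) + (2)·(0)) / 3 = 7/3 = 2.3333
  S[Y,Y] = ((-0.5)·(-0.5) + (1.5)·(1.5) + (-2.5)·(-2.5) + (1.5)·(1.5)) / 3 = 11/3 = 3.6667
  S[Y,Z] = ((-0.5)·(-2) + (1.5)·(1) + (-2.5)·(1) + (1.5)·(0)) / 3 = 0/3 = 0
  S[Z,Z] = ((-2)·(-2) + (1)·(1) + (1)·(1) + (0)·(0)) / 3 = 6/3 = 2

S is symmetric (S[j,i] = S[i,j]). Assembling:

S = [[4.6667, 2, 2.3333],
 [2, 3.6667, 0],
 [2.3333, 0, 2]]


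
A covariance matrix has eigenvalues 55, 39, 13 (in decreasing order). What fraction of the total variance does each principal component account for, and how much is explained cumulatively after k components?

Step 1 — total variance = trace(Sigma) = Σ λ_i = 55 + 39 + 13 = 107.

Step 2 — fraction explained by component i = λ_i / Σ λ:
  PC1: 55/107 = 0.514
  PC2: 39/107 = 0.3645
  PC3: 13/107 = 0.1215

Step 3 — cumulative fraction after k components = (λ_1 + ... + λ_k) / Σ λ:
  k = 1: 55/107 = 0.514
  k = 2: (55 + 39)/107 = 94/107 = 0.8785
  k = 3: (55 + 39 + 13)/107 = 107/107 = 1

Summary (fraction, with percent):

explained: PC1 0.514 (51.4%), PC2 0.3645 (36.45%), PC3 0.1215 (12.15%);  cumulative: 0.514, 0.8785, 1


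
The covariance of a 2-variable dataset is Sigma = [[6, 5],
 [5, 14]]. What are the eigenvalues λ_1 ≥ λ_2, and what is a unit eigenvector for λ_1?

Step 1 — characteristic polynomial of 2×2 Sigma:
  det(Sigma - λI) = λ² - trace · λ + det = 0.
  trace = 6 + 14 = 20, det = 6·14 - (5)² = 59.
Step 2 — discriminant:
  Δ = trace² - 4·det = 400 - 236 = 164.
Step 3 — eigenvalues:
  λ = (trace ± √Δ)/2 = (20 ± 12.8062)/2,
  λ_1 = 16.4031,  λ_2 = 3.5969.

Step 4 — unit eigenvector for λ_1: solve (Sigma - λ_1 I)v = 0. First row:
  (6 - 16.4031)·v_x + (5)·v_y = 0, i.e. (-10.4031)·v_x + (5)·v_y = 0,
  so v ∝ (b, λ_1 - a) = (5, 10.4031) = u.
  ||u|| = √((5)² + (10.4031)²) = √(133.225) ≈ 11.5423,
  v_1 = u/||u|| ≈ (0.4332, 0.9013) (||v_1|| = 1).

λ_1 = 16.4031,  λ_2 = 3.5969;  v_1 ≈ (0.4332, 0.9013)


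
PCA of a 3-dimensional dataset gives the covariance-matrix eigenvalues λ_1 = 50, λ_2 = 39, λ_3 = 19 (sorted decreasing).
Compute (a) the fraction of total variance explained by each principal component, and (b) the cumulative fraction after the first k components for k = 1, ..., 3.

Step 1 — total variance = trace(Sigma) = Σ λ_i = 50 + 39 + 19 = 108.

Step 2 — fraction explained by component i = λ_i / Σ λ:
  PC1: 50/108 = 0.463
  PC2: 39/108 = 0.3611
  PC3: 19/108 = 0.1759

Step 3 — cumulative fraction after k components = (λ_1 + ... + λ_k) / Σ λ:
  k = 1: 50/108 = 0.463
  k = 2: (50 + 39)/108 = 89/108 = 0.8241
  k = 3: (50 + 39 + 19)/108 = 108/108 = 1

Summary (fraction, with percent):

explained: PC1 0.463 (46.3%), PC2 0.3611 (36.11%), PC3 0.1759 (17.59%);  cumulative: 0.463, 0.8241, 1


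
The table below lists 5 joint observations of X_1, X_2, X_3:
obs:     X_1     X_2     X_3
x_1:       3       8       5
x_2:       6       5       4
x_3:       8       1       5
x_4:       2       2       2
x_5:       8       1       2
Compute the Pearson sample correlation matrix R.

Step 1 — column means:
  mean(X_1) = (3 + 6 + 8 + 2 + 8) / 5 = 27/5 = 5.4
  mean(X_2) = (8 + 5 + 1 + 2 + 1) / 5 = 17/5 = 3.4
  mean(X_3) = (5 + 4 + 5 + 2 + 2) / 5 = 18/5 = 3.6

Step 2 — sample variances and covariances s[i,j] = (1/(n-1)) · Σ_k (x_{k,i} - mean_i) · (x_{k,j} - mean_j), with n-1 = 4:
  s[X_1,X_1] = ((-2.4)·(-2.4) + (0.6)·(0.6) + (2.6)·(2.6) + (-3.4)·(-3.4) + (2.6)·(2.6)) / 4 = 31.2/4 = 7.8
  s[X_1,X_2] = ((-2.4)·(4.6) + (0.6)·(1.6) + (2.6)·(-2.4) + (-3.4)·(-1.4) + (2.6)·(-2.4)) / 4 = -17.8/4 = -4.45
  s[X_1,X_3] = ((-2.4)·(1.4) + (0.6)·(0.4) + (2.6)·(1.4) + (-3.4)·(-1.6) + (2.6)·(-1.6)) / 4 = 1.8/4 = 0.45
  s[X_2,X_2] = ((4.6)·(4.6) + (1.6)·(1.6) + (-2.4)·(-2.4) + (-1.4)·(-1.4) + (-2.4)·(-2.4)) / 4 = 37.2/4 = 9.3
  s[X_2,X_3] = ((4.6)·(1.4) + (1.6)·(0.4) + (-2.4)·(1.4) + (-1.4)·(-1.6) + (-2.4)·(-1.6)) / 4 = 9.8/4 = 2.45
  s[X_3,X_3] = ((1.4)·(1.4) + (0.4)·(0.4) + (1.4)·(1.4) + (-1.6)·(-1.6) + (-1.6)·(-1.6)) / 4 = 9.2/4 = 2.3
  Sample standard deviations s_i = √(s[i,i]):
  s(X_1) = √(7.8) = 2.7928
  s(X_2) = √(9.3) = 3.0496
  s(X_3) = √(2.3) = 1.5166

Step 3 — r_{ij} = s_{ij} / (s_i · s_j):
  r[X_1,X_1] = 1 (diagonal).
  r[X_1,X_2] = -4.45 / (2.7928 · 3.0496) = -4.45 / 8.517 = -0.5225
  r[X_1,X_3] = 0.45 / (2.7928 · 1.5166) = 0.45 / 4.2356 = 0.1062
  r[X_2,X_2] = 1 (diagonal).
  r[X_2,X_3] = 2.45 / (3.0496 · 1.5166) = 2.45 / 4.6249 = 0.5297
  r[X_3,X_3] = 1 (diagonal).

R is symmetric with unit diagonal. Assembling:

R = [[1, -0.5225, 0.1062],
 [-0.5225, 1, 0.5297],
 [0.1062, 0.5297, 1]]


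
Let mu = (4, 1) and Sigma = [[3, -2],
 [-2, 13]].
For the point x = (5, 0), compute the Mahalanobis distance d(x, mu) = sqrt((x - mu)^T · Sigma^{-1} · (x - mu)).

Step 1 — centre the observation: (x - mu) = (1, -1).

Step 2 — invert Sigma. det(Sigma) = 3·13 - (-2)² = 35.
  Sigma^{-1} = (1/det) · [[d, -b], [-b, a]] = [[0.3714, 0.0571],
 [0.0571, 0.0857]].

Step 3 — form the quadratic (x - mu)^T · Sigma^{-1} · (x - mu):
  Sigma^{-1} · (x - mu) = (0.3143, -0.0286).
  (x - mu)^T · [Sigma^{-1} · (x - mu)] = (1)·(0.3143) + (-1)·(-0.0286) = 0.3429.

Step 4 — take square root: d = √(0.3429) ≈ 0.5855.

d(x, mu) = √(0.3429) ≈ 0.5855


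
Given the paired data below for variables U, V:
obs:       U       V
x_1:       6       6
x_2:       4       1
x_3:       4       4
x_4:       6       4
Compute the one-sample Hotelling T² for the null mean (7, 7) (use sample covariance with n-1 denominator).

Step 1 — sample mean vector:
  mean(U) = (6 + 4 + 4 + 6) / 4 = 20/4 = 5
  mean(V) = (6 + 1 + 4 + 4) / 4 = 15/4 = 3.75
  x̄ = (5, 3.75),  deviation x̄ - mu_0 = (5, 3.75) - (7, 7) = (-2, -3.25).

Step 2 — sample covariance matrix, S[i,j] = (1/(n-1)) · Σ_k (x_{k,i} - mean_i) · (x_{k,j} - mean_j), divisor n-1 = 3:
  S[U,U] = ((1)·(1) + (-1)·(-1) + (-1)·(-1) + (1)·(1)) / 3 = 4/3 = 1.3333
  S[U,V] = ((1)·(2.25) + (-1)·(-2.75) + (-1)·(0.25) + (1)·(0.25)) / 3 = 5/3 = 1.6667
  S[V,V] = ((2.25)·(2.25) + (-2.75)·(-2.75) + (0.25)·(0.25) + (0.25)·(0.25)) / 3 = 12.75/3 = 4.25
  S = [[1.3333, 1.6667],
 [1.6667, 4.25]].

Step 3 — invert S. det(S) = 1.3333·4.25 - (1.6667)² = 2.8889.
  S^{-1} = (1/det) · [[d, -b], [-b, a]] = [[1.4712, -0.5769],
 [-0.5769, 0.4615]].

Step 4 — quadratic form (x̄ - mu_0)^T · S^{-1} · (x̄ - mu_0):
  S^{-1} · (x̄ - mu_0) = (-1.0673, -0.3462),
  (x̄ - mu_0)^T · [...] = (-2)·(-1.0673) + (-3.25)·(-0.3462) = 3.2596.

Step 5 — scale by n: T² = 4 · 3.2596 = 13.0385.

T² ≈ 13.0385


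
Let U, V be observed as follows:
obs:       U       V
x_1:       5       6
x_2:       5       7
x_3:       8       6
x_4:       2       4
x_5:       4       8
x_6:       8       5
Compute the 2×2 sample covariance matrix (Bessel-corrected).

Step 1 — column means:
  mean(U) = (5 + 5 + 8 + 2 + 4 + 8) / 6 = 32/6 = 5.3333
  mean(V) = (6 + 7 + 6 + 4 + 8 + 5) / 6 = 36/6 = 6

Step 2 — sample covariance S[i,j] = (1/(n-1)) · Σ_k (x_{k,i} - mean_i) · (x_{k,j} - mean_j), with n-1 = 5.
  S[U,U] = ((-0.3333)·(-0.3333) + (-0.3333)·(-0.3333) + (2.6667)·(2.6667) + (-3.3333)·(-3.3333) + (-1.3333)·(-1.3333) + (2.6667)·(2.6667)) / 5 = 27.3333/5 = 5.4667
  S[U,V] = ((-0.3333)·(0) + (-0.3333)·(1) + (2.6667)·(0) + (-3.3333)·(-2) + (-1.3333)·(2) + (2.6667)·(-1)) / 5 = 1/5 = 0.2
  S[V,V] = ((0)·(0) + (1)·(1) + (0)·(0) + (-2)·(-2) + (2)·(2) + (-1)·(-1)) / 5 = 10/5 = 2

S is symmetric (S[j,i] = S[i,j]). Assembling:

S = [[5.4667, 0.2],
 [0.2, 2]]


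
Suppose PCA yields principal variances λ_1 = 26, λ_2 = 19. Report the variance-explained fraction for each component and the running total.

Step 1 — total variance = trace(Sigma) = Σ λ_i = 26 + 19 = 45.

Step 2 — fraction explained by component i = λ_i / Σ λ:
  PC1: 26/45 = 0.5778
  PC2: 19/45 = 0.4222

Step 3 — cumulative fraction after k components = (λ_1 + ... + λ_k) / Σ λ:
  k = 1: 26/45 = 0.5778
  k = 2: (26 + 19)/45 = 45/45 = 1

Summary (fraction, with percent):

explained: PC1 0.5778 (57.78%), PC2 0.4222 (42.22%);  cumulative: 0.5778, 1


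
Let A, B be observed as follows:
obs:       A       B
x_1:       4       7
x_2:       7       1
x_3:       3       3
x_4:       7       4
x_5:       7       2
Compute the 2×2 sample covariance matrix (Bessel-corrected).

Step 1 — column means:
  mean(A) = (4 + 7 + 3 + 7 + 7) / 5 = 28/5 = 5.6
  mean(B) = (7 + 1 + 3 + 4 + 2) / 5 = 17/5 = 3.4

Step 2 — sample covariance S[i,j] = (1/(n-1)) · Σ_k (x_{k,i} - mean_i) · (x_{k,j} - mean_j), with n-1 = 4.
  S[A,A] = ((-1.6)·(-1.6) + (1.4)·(1.4) + (-2.6)·(-2.6) + (1.4)·(1.4) + (1.4)·(1.4)) / 4 = 15.2/4 = 3.8
  S[A,B] = ((-1.6)·(3.6) + (1.4)·(-2.4) + (-2.6)·(-0.4) + (1.4)·(0.6) + (1.4)·(-1.4)) / 4 = -9.2/4 = -2.3
  S[B,B] = ((3.6)·(3.6) + (-2.4)·(-2.4) + (-0.4)·(-0.4) + (0.6)·(0.6) + (-1.4)·(-1.4)) / 4 = 21.2/4 = 5.3

S is symmetric (S[j,i] = S[i,j]). Assembling:

S = [[3.8, -2.3],
 [-2.3, 5.3]]


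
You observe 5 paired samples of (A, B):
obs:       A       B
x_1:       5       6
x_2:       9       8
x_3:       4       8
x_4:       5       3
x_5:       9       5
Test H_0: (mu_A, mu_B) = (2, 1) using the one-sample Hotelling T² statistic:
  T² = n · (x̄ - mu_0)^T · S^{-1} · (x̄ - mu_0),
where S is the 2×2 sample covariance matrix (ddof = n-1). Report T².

Step 1 — sample mean vector:
  mean(A) = (5 + 9 + 4 + 5 + 9) / 5 = 32/5 = 6.4
  mean(B) = (6 + 8 + 8 + 3 + 5) / 5 = 30/5 = 6
  x̄ = (6.4, 6),  deviation x̄ - mu_0 = (6.4, 6) - (2, 1) = (4.4, 5).

Step 2 — sample covariance matrix, S[i,j] = (1/(n-1)) · Σ_k (x_{k,i} - mean_i) · (x_{k,j} - mean_j), divisor n-1 = 4:
  S[A,A] = ((-1.4)·(-1.4) + (2.6)·(2.6) + (-2.4)·(-2.4) + (-1.4)·(-1.4) + (2.6)·(2.6)) / 4 = 23.2/4 = 5.8
  S[A,B] = ((-1.4)·(0) + (2.6)·(2) + (-2.4)·(2) + (-1.4)·(-3) + (2.6)·(-1)) / 4 = 2/4 = 0.5
  S[B,B] = ((0)·(0) + (2)·(2) + (2)·(2) + (-3)·(-3) + (-1)·(-1)) / 4 = 18/4 = 4.5
  S = [[5.8, 0.5],
 [0.5, 4.5]].

Step 3 — invert S. det(S) = 5.8·4.5 - (0.5)² = 25.85.
  S^{-1} = (1/det) · [[d, -b], [-b, a]] = [[0.1741, -0.0193],
 [-0.0193, 0.2244]].

Step 4 — quadratic form (x̄ - mu_0)^T · S^{-1} · (x̄ - mu_0):
  S^{-1} · (x̄ - mu_0) = (0.6692, 1.0368),
  (x̄ - mu_0)^T · [...] = (4.4)·(0.6692) + (5)·(1.0368) = 8.1284.

Step 5 — scale by n: T² = 5 · 8.1284 = 40.6422.

T² ≈ 40.6422


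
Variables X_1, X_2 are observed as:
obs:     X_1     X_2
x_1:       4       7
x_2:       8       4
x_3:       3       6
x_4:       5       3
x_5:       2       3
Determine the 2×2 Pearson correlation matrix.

Step 1 — column means:
  mean(X_1) = (4 + 8 + 3 + 5 + 2) / 5 = 22/5 = 4.4
  mean(X_2) = (7 + 4 + 6 + 3 + 3) / 5 = 23/5 = 4.6

Step 2 — sample variances and covariances s[i,j] = (1/(n-1)) · Σ_k (x_{k,i} - mean_i) · (x_{k,j} - mean_j), with n-1 = 4:
  s[X_1,X_1] = ((-0.4)·(-0.4) + (3.6)·(3.6) + (-1.4)·(-1.4) + (0.6)·(0.6) + (-2.4)·(-2.4)) / 4 = 21.2/4 = 5.3
  s[X_1,X_2] = ((-0.4)·(2.4) + (3.6)·(-0.6) + (-1.4)·(1.4) + (0.6)·(-1.6) + (-2.4)·(-1.6)) / 4 = -2.2/4 = -0.55
  s[X_2,X_2] = ((2.4)·(2.4) + (-0.6)·(-0.6) + (1.4)·(1.4) + (-1.6)·(-1.6) + (-1.6)·(-1.6)) / 4 = 13.2/4 = 3.3
  Sample standard deviations s_i = √(s[i,i]):
  s(X_1) = √(5.3) = 2.3022
  s(X_2) = √(3.3) = 1.8166

Step 3 — r_{ij} = s_{ij} / (s_i · s_j):
  r[X_1,X_1] = 1 (diagonal).
  r[X_1,X_2] = -0.55 / (2.3022 · 1.8166) = -0.55 / 4.1821 = -0.1315
  r[X_2,X_2] = 1 (diagonal).

R is symmetric with unit diagonal. Assembling:

R = [[1, -0.1315],
 [-0.1315, 1]]


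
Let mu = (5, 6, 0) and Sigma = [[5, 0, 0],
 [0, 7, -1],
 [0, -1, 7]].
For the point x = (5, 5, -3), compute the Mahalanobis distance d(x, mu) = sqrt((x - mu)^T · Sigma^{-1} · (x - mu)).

Step 1 — centre the observation: (x - mu) = (0, -1, -3).

Step 2 — invert Sigma (cofactor / det for 3×3, or solve directly):
  Sigma^{-1} = [[0.2, 0, 0],
 [0, 0.1458, 0.0208],
 [0, 0.0208, 0.1458]].

Step 3 — form the quadratic (x - mu)^T · Sigma^{-1} · (x - mu):
  Sigma^{-1} · (x - mu) = (0, -0.2083, -0.4583).
  (x - mu)^T · [Sigma^{-1} · (x - mu)] = (0)·(0) + (-1)·(-0.2083) + (-3)·(-0.4583) = 1.5833.

Step 4 — take square root: d = √(1.5833) ≈ 1.2583.

d(x, mu) = √(1.5833) ≈ 1.2583


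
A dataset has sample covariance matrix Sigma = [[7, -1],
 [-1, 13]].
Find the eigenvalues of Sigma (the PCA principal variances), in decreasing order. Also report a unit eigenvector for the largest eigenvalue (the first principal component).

Step 1 — characteristic polynomial of 2×2 Sigma:
  det(Sigma - λI) = λ² - trace · λ + det = 0.
  trace = 7 + 13 = 20, det = 7·13 - (-1)² = 90.
Step 2 — discriminant:
  Δ = trace² - 4·det = 400 - 360 = 40.
Step 3 — eigenvalues:
  λ = (trace ± √Δ)/2 = (20 ± 6.3246)/2,
  λ_1 = 13.1623,  λ_2 = 6.8377.

Step 4 — unit eigenvector for λ_1: solve (Sigma - λ_1 I)v = 0. First row:
  (7 - 13.1623)·v_x + (-1)·v_y = 0, i.e. (-6.1623)·v_x + (-1)·v_y = 0,
  so v ∝ (b, λ_1 - a) = (-1, 6.1623); multiply by -1 so the first entry is positive: u = (1, -6.1623).
  ||u|| = √((1)² + (-6.1623)²) = √(38.9737) ≈ 6.2429,
  v_1 = u/||u|| ≈ (0.1602, -0.9871) (||v_1|| = 1).

λ_1 = 13.1623,  λ_2 = 6.8377;  v_1 ≈ (0.1602, -0.9871)


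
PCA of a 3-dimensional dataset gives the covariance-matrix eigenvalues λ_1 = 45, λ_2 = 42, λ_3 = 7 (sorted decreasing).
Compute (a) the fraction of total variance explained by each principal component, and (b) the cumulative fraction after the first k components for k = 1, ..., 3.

Step 1 — total variance = trace(Sigma) = Σ λ_i = 45 + 42 + 7 = 94.

Step 2 — fraction explained by component i = λ_i / Σ λ:
  PC1: 45/94 = 0.4787
  PC2: 42/94 = 0.4468
  PC3: 7/94 = 0.0745

Step 3 — cumulative fraction after k components = (λ_1 + ... + λ_k) / Σ λ:
  k = 1: 45/94 = 0.4787
  k = 2: (45 + 42)/94 = 87/94 = 0.9255
  k = 3: (45 + 42 + 7)/94 = 94/94 = 1

Summary (fraction, with percent):

explained: PC1 0.4787 (47.87%), PC2 0.4468 (44.68%), PC3 0.0745 (7.45%);  cumulative: 0.4787, 0.9255, 1
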